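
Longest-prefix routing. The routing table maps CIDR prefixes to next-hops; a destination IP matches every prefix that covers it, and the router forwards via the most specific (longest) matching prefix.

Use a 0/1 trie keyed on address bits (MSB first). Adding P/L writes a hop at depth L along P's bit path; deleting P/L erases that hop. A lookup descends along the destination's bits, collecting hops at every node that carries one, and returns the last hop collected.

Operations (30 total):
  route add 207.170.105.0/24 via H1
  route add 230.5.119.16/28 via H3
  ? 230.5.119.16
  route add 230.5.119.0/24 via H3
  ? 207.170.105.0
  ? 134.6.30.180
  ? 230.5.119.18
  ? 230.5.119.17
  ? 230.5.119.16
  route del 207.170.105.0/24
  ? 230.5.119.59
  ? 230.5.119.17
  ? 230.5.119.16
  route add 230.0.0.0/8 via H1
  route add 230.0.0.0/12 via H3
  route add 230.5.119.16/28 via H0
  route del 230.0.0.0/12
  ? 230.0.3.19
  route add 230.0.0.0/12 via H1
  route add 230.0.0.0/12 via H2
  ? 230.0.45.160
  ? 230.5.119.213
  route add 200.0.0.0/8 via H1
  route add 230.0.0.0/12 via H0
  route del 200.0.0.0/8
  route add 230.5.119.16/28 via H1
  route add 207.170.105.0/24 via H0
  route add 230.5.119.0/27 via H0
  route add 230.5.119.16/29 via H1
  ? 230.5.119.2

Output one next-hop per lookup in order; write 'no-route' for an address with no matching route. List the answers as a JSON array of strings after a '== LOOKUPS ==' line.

Apply in order:
  + 207.170.105.0/24 (H1) depth=24
  + 230.5.119.16/28 (H3) depth=28
  Q 230.5.119.16: descend 1110011000000101011101110001 ; hops seen [H3] ; pick H3
  + 230.5.119.0/24 (H3) depth=24
  Q 207.170.105.0: descend 110011111010101001101001 ; hops seen [H1] ; pick H1
  Q 134.6.30.180: descend 1 ; hops seen [∅] ; pick no-route
  Q 230.5.119.18: descend 1110011000000101011101110001 ; hops seen [H3,H3] ; pick H3
  Q 230.5.119.17: descend 1110011000000101011101110001 ; hops seen [H3,H3] ; pick H3
  Q 230.5.119.16: descend 1110011000000101011101110001 ; hops seen [H3,H3] ; pick H3
  - 207.170.105.0/24 clear@24
  Q 230.5.119.59: descend 11100110000001010111011100 ; hops seen [H3] ; pick H3
  Q 230.5.119.17: descend 1110011000000101011101110001 ; hops seen [H3,H3] ; pick H3
  Q 230.5.119.16: descend 1110011000000101011101110001 ; hops seen [H3,H3] ; pick H3
  + 230.0.0.0/8 (H1) depth=8
  + 230.0.0.0/12 (H3) depth=12
  + 230.5.119.16/28 (H0) depth=28
  - 230.0.0.0/12 clear@12
  Q 230.0.3.19: descend 1110011000000 ; hops seen [H1] ; pick H1
  + 230.0.0.0/12 (H1) depth=12
  + 230.0.0.0/12 (H2) depth=12
  Q 230.0.45.160: descend 1110011000000 ; hops seen [H1,H2] ; pick H2
  Q 230.5.119.213: descend 111001100000010101110111 ; hops seen [H1,H2,H3] ; pick H3
  + 200.0.0.0/8 (H1) depth=8
  + 230.0.0.0/12 (H0) depth=12
  - 200.0.0.0/8 clear@8
  + 230.5.119.16/28 (H1) depth=28
  + 207.170.105.0/24 (H0) depth=24
  + 230.5.119.0/27 (H0) depth=27
  + 230.5.119.16/29 (H1) depth=29
  Q 230.5.119.2: descend 111001100000010101110111000 ; hops seen [H1,H0,H3,H0] ; pick H0

== LOOKUPS ==
["H3","H1","no-route","H3","H3","H3","H3","H3","H3","H1","H2","H3","H0"]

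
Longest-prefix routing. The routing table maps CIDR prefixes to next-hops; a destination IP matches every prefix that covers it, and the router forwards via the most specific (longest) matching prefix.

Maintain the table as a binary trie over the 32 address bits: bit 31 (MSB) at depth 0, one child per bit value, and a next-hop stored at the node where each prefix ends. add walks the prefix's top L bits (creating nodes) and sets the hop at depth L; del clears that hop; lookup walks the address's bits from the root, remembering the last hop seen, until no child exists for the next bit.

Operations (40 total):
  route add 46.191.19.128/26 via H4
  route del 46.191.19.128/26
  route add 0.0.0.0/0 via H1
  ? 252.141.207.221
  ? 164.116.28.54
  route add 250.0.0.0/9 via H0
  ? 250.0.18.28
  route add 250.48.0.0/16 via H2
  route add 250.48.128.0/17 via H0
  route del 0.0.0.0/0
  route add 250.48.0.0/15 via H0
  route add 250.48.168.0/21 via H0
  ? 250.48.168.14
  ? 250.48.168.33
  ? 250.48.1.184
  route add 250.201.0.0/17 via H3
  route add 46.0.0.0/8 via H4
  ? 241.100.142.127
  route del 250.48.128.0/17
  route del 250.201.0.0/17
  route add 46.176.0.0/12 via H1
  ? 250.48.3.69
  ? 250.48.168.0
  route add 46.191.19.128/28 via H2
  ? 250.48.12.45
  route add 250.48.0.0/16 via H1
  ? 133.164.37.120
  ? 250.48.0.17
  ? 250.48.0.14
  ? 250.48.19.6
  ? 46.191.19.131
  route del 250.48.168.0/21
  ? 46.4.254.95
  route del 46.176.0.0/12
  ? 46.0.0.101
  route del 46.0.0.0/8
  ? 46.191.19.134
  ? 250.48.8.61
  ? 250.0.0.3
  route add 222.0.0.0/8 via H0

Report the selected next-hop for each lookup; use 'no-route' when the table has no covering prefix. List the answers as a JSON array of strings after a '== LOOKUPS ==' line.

Process each operation:
  + 46.191.19.128/26 (H4) depth=26
  - 46.191.19.128/26 clear@26
  + 0.0.0.0/0 (H1) depth=0
  lookup 252.141.207.221: bits ε walk d0:H1 -> H1
  lookup 164.116.28.54: bits ε walk d0:H1 -> H1
  + 250.0.0.0/9 (H0) depth=9
  lookup 250.0.18.28: bits 111110100 walk d0:H1→d1:-→d2:-→d3:-→d4:-→d5:-→d6:-→d7:-→d8:-→d9:H0 -> H0
  + 250.48.0.0/16 (H2) depth=16
  + 250.48.128.0/17 (H0) depth=17
  - 0.0.0.0/0 clear@0
  + 250.48.0.0/15 (H0) depth=15
  + 250.48.168.0/21 (H0) depth=21
  lookup 250.48.168.14: bits 111110100011000010101 walk d0:-→d1:-→d2:-→d3:-→d4:-→d5:-→d6:-→d7:-→d8:-→d9:H0→d10:-→d11:-→d12:-→d13:-→d14:-→d15:H0→d16:H2→d17:H0→d18:-→d19:-→d20:-→d21:H0 -> H0
  lookup 250.48.168.33: bits 111110100011000010101 walk d0:-→d1:-→d2:-→d3:-→d4:-→d5:-→d6:-→d7:-→d8:-→d9:H0→d10:-→d11:-→d12:-→d13:-→d14:-→d15:H0→d16:H2→d17:H0→d18:-→d19:-→d20:-→d21:H0 -> H0
  lookup 250.48.1.184: bits 1111101000110000 walk d0:-→d1:-→d2:-→d3:-→d4:-→d5:-→d6:-→d7:-→d8:-→d9:H0→d10:-→d11:-→d12:-→d13:-→d14:-→d15:H0→d16:H2 -> H2
  + 250.201.0.0/17 (H3) depth=17
  + 46.0.0.0/8 (H4) depth=8
  lookup 241.100.142.127: bits 1111 walk d0:-→d1:-→d2:-→d3:-→d4:- -> no-route
  - 250.48.128.0/17 clear@17
  - 250.201.0.0/17 clear@17
  + 46.176.0.0/12 (H1) depth=12
  lookup 250.48.3.69: bits 1111101000110000 walk d0:-→d1:-→d2:-→d3:-→d4:-→d5:-→d6:-→d7:-→d8:-→d9:H0→d10:-→d11:-→d12:-→d13:-→d14:-→d15:H0→d16:H2 -> H2
  lookup 250.48.168.0: bits 111110100011000010101 walk d0:-→d1:-→d2:-→d3:-→d4:-→d5:-→d6:-→d7:-→d8:-→d9:H0→d10:-→d11:-→d12:-→d13:-→d14:-→d15:H0→d16:H2→d17:-→d18:-→d19:-→d20:-→d21:H0 -> H0
  + 46.191.19.128/28 (H2) depth=28
  lookup 250.48.12.45: bits 1111101000110000 walk d0:-→d1:-→d2:-→d3:-→d4:-→d5:-→d6:-→d7:-→d8:-→d9:H0→d10:-→d11:-→d12:-→d13:-→d14:-→d15:H0→d16:H2 -> H2
  + 250.48.0.0/16 (H1) depth=16
  lookup 133.164.37.120: bits 1 walk d0:-→d1:- -> no-route
  lookup 250.48.0.17: bits 1111101000110000 walk d0:-→d1:-→d2:-→d3:-→d4:-→d5:-→d6:-→d7:-→d8:-→d9:H0→d10:-→d11:-→d12:-→d13:-→d14:-→d15:H0→d16:H1 -> H1
  lookup 250.48.0.14: bits 1111101000110000 walk d0:-→d1:-→d2:-→d3:-→d4:-→d5:-→d6:-→d7:-→d8:-→d9:H0→d10:-→d11:-→d12:-→d13:-→d14:-→d15:H0→d16:H1 -> H1
  lookup 250.48.19.6: bits 1111101000110000 walk d0:-→d1:-→d2:-→d3:-→d4:-→d5:-→d6:-→d7:-→d8:-→d9:H0→d10:-→d11:-→d12:-→d13:-→d14:-→d15:H0→d16:H1 -> H1
  lookup 46.191.19.131: bits 0010111010111111000100111000 walk d0:-→d1:-→d2:-→d3:-→d4:-→d5:-→d6:-→d7:-→d8:H4→d9:-→d10:-→d11:-→d12:H1→d13:-→d14:-→d15:-→d16:-→d17:-→d18:-→d19:-→d20:-→d21:-→d22:-→d23:-→d24:-→d25:-→d26:-→d27:-→d28:H2 -> H2
  - 250.48.168.0/21 clear@21
  lookup 46.4.254.95: bits 00101110 walk d0:-→d1:-→d2:-→d3:-→d4:-→d5:-→d6:-→d7:-→d8:H4 -> H4
  - 46.176.0.0/12 clear@12
  lookup 46.0.0.101: bits 00101110 walk d0:-→d1:-→d2:-→d3:-→d4:-→d5:-→d6:-→d7:-→d8:H4 -> H4
  - 46.0.0.0/8 clear@8
  lookup 46.191.19.134: bits 0010111010111111000100111000 walk d0:-→d1:-→d2:-→d3:-→d4:-→d5:-→d6:-→d7:-→d8:-→d9:-→d10:-→d11:-→d12:-→d13:-→d14:-→d15:-→d16:-→d17:-→d18:-→d19:-→d20:-→d21:-→d22:-→d23:-→d24:-→d25:-→d26:-→d27:-→d28:H2 -> H2
  lookup 250.48.8.61: bits 1111101000110000 walk d0:-→d1:-→d2:-→d3:-→d4:-→d5:-→d6:-→d7:-→d8:-→d9:H0→d10:-→d11:-→d12:-→d13:-→d14:-→d15:H0→d16:H1 -> H1
  lookup 250.0.0.3: bits 1111101000 walk d0:-→d1:-→d2:-→d3:-→d4:-→d5:-→d6:-→d7:-→d8:-→d9:H0→d10:- -> H0
  + 222.0.0.0/8 (H0) depth=8

== LOOKUPS ==
["H1","H1","H0","H0","H0","H2","no-route","H2","H0","H2","no-route","H1","H1","H1","H2","H4","H4","H2","H1","H0"]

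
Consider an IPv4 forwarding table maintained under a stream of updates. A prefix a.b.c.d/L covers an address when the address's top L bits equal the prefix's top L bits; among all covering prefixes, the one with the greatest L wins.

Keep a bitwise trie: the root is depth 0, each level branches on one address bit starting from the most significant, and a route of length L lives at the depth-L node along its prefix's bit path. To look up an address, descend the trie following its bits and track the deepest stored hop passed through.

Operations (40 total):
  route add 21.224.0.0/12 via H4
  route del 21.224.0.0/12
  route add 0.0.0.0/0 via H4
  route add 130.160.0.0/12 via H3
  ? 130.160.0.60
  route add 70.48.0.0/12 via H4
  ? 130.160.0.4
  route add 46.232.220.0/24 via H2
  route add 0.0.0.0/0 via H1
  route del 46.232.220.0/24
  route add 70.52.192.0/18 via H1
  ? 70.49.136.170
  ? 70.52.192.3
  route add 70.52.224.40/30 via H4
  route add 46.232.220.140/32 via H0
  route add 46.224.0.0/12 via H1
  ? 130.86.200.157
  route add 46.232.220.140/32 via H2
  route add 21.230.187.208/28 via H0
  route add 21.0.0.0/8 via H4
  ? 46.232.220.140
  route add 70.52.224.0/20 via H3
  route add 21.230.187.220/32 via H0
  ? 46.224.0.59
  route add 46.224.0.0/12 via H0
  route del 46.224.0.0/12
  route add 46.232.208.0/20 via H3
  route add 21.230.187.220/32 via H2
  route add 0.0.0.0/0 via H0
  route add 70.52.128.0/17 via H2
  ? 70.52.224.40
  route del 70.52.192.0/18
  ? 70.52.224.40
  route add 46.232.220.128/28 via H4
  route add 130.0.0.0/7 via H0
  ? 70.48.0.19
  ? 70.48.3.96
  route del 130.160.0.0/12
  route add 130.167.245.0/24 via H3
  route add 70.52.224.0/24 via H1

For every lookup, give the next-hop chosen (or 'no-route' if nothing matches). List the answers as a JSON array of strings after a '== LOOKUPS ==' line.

Process each operation:
  add 21.224.0.0/12 -> H4 at depth 12
  del 21.224.0.0/12 (clear depth 12)
  add 0.0.0.0/0 -> H4 at depth 0
  add 130.160.0.0/12 -> H3 at depth 12
  Q 130.160.0.60: descend 100000101010 ; hops seen [H4,H3] ; pick H3
  add 70.48.0.0/12 -> H4 at depth 12
  Q 130.160.0.4: descend 100000101010 ; hops seen [H4,H3] ; pick H3
  add 46.232.220.0/24 -> H2 at depth 24
  add 0.0.0.0/0 -> H1 at depth 0
  del 46.232.220.0/24 (clear depth 24)
  add 70.52.192.0/18 -> H1 at depth 18
  Q 70.49.136.170: descend 0100011000110 ; hops seen [H1,H4] ; pick H4
  Q 70.52.192.3: descend 010001100011010011 ; hops seen [H1,H4,H1] ; pick H1
  add 70.52.224.40/30 -> H4 at depth 30
  add 46.232.220.140/32 -> H0 at depth 32
  add 46.224.0.0/12 -> H1 at depth 12
  Q 130.86.200.157: descend 10000010 ; hops seen [H1] ; pick H1
  add 46.232.220.140/32 -> H2 at depth 32
  add 21.230.187.208/28 -> H0 at depth 28
  add 21.0.0.0/8 -> H4 at depth 8
  Q 46.232.220.140: descend 00101110111010001101110010001100 ; hops seen [H1,H1,H2] ; pick H2
  add 70.52.224.0/20 -> H3 at depth 20
  add 21.230.187.220/32 -> H0 at depth 32
  Q 46.224.0.59: descend 001011101110 ; hops seen [H1,H1] ; pick H1
  add 46.224.0.0/12 -> H0 at depth 12
  del 46.224.0.0/12 (clear depth 12)
  add 46.232.208.0/20 -> H3 at depth 20
  add 21.230.187.220/32 -> H2 at depth 32
  add 0.0.0.0/0 -> H0 at depth 0
  add 70.52.128.0/17 -> H2 at depth 17
  Q 70.52.224.40: descend 010001100011010011100000001010 ; hops seen [H0,H4,H2,H1,H3,H4] ; pick H4
  del 70.52.192.0/18 (clear depth 18)
  Q 70.52.224.40: descend 010001100011010011100000001010 ; hops seen [H0,H4,H2,H3,H4] ; pick H4
  add 46.232.220.128/28 -> H4 at depth 28
  add 130.0.0.0/7 -> H0 at depth 7
  Q 70.48.0.19: descend 0100011000110 ; hops seen [H0,H4] ; pick H4
  Q 70.48.3.96: descend 0100011000110 ; hops seen [H0,H4] ; pick H4
  del 130.160.0.0/12 (clear depth 12)
  add 130.167.245.0/24 -> H3 at depth 24
  add 70.52.224.0/24 -> H1 at depth 24

== LOOKUPS ==
["H3","H3","H4","H1","H1","H2","H1","H4","H4","H4","H4"]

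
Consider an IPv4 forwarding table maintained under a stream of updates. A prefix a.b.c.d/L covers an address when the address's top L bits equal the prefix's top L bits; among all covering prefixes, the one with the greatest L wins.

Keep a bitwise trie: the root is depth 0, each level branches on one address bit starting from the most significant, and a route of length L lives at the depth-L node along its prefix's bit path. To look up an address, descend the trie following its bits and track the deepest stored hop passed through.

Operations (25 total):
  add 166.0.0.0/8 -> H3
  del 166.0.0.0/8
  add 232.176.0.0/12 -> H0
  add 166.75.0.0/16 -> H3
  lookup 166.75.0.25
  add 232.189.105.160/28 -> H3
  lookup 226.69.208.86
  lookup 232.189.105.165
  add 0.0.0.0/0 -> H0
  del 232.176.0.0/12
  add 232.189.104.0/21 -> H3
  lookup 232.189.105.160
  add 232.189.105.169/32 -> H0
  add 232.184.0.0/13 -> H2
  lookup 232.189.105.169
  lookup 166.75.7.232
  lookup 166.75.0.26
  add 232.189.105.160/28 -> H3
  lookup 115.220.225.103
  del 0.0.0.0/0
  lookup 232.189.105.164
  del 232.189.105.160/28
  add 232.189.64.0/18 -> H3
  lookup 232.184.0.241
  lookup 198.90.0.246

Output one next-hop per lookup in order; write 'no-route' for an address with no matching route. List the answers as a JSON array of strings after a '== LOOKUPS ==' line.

Apply in order:
  add 166.0.0.0/8 -> H3 at depth 8
  - 166.0.0.0/8 clear@8
  add 232.176.0.0/12 -> H0 at depth 12
  add 166.75.0.0/16 -> H3 at depth 16
  Q 166.75.0.25: descend 1010011001001011 ; hops seen [H3] ; pick H3
  add 232.189.105.160/28 -> H3 at depth 28
  Q 226.69.208.86: descend 1110 ; hops seen [∅] ; pick no-route
  Q 232.189.105.165: descend 1110100010111101011010011010 ; hops seen [H0,H3] ; pick H3
  add 0.0.0.0/0 -> H0 at depth 0
  - 232.176.0.0/12 clear@12
  add 232.189.104.0/21 -> H3 at depth 21
  Q 232.189.105.160: descend 1110100010111101011010011010 ; hops seen [H0,H3,H3] ; pick H3
  add 232.189.105.169/32 -> H0 at depth 32
  add 232.184.0.0/13 -> H2 at depth 13
  Q 232.189.105.169: descend 11101000101111010110100110101001 ; hops seen [H0,H2,H3,H3,H0] ; pick H0
  Q 166.75.7.232: descend 1010011001001011 ; hops seen [H0,H3] ; pick H3
  Q 166.75.0.26: descend 1010011001001011 ; hops seen [H0,H3] ; pick H3
  add 232.189.105.160/28 -> H3 at depth 28
  Q 115.220.225.103: descend ε ; hops seen [H0] ; pick H0
  - 0.0.0.0/0 clear@0
  Q 232.189.105.164: descend 1110100010111101011010011010 ; hops seen [H2,H3,H3] ; pick H3
  - 232.189.105.160/28 clear@28
  add 232.189.64.0/18 -> H3 at depth 18
  Q 232.184.0.241: descend 1110100010111 ; hops seen [H2] ; pick H2
  Q 198.90.0.246: descend 11 ; hops seen [∅] ; pick no-route

== LOOKUPS ==
["H3","no-route","H3","H3","H0","H3","H3","H0","H3","H2","no-route"]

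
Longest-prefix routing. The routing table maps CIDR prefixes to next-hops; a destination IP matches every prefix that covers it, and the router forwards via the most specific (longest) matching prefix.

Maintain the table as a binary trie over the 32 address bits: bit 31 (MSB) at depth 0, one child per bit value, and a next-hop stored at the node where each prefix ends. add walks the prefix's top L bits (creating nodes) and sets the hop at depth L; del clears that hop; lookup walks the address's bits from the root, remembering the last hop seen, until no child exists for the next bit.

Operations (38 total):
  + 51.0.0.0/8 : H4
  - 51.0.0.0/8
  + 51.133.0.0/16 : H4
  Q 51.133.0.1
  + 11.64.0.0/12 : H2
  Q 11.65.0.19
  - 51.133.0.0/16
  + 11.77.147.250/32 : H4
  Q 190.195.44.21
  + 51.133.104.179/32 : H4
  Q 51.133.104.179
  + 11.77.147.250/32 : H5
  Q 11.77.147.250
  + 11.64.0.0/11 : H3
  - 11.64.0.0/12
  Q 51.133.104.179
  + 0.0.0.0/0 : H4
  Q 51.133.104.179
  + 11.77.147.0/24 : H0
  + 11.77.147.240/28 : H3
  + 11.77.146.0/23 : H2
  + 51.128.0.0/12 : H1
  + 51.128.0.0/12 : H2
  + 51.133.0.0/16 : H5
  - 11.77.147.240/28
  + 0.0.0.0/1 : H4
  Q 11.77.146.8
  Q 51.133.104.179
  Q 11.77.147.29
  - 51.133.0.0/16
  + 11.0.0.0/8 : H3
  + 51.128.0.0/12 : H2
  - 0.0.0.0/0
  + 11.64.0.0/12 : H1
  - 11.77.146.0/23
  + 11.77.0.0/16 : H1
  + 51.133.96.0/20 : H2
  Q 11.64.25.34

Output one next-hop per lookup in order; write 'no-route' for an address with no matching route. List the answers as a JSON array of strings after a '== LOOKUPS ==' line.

Trace:
  + 51.0.0.0/8 (H4) depth=8
  - 51.0.0.0/8 clear@8
  + 51.133.0.0/16 (H4) depth=16
  Q 51.133.0.1: descend 0011001110000101 ; hops seen [H4] ; pick H4
  + 11.64.0.0/12 (H2) depth=12
  Q 11.65.0.19: descend 000010110100 ; hops seen [H2] ; pick H2
  - 51.133.0.0/16 clear@16
  + 11.77.147.250/32 (H4) depth=32
  Q 190.195.44.21: descend ε ; hops seen [∅] ; pick no-route
  + 51.133.104.179/32 (H4) depth=32
  Q 51.133.104.179: descend 00110011100001010110100010110011 ; hops seen [H4] ; pick H4
  + 11.77.147.250/32 (H5) depth=32
  Q 11.77.147.250: descend 00001011010011011001001111111010 ; hops seen [H2,H5] ; pick H5
  + 11.64.0.0/11 (H3) depth=11
  - 11.64.0.0/12 clear@12
  Q 51.133.104.179: descend 00110011100001010110100010110011 ; hops seen [H4] ; pick H4
  + 0.0.0.0/0 (H4) depth=0
  Q 51.133.104.179: descend 00110011100001010110100010110011 ; hops seen [H4,H4] ; pick H4
  + 11.77.147.0/24 (H0) depth=24
  + 11.77.147.240/28 (H3) depth=28
  + 11.77.146.0/23 (H2) depth=23
  + 51.128.0.0/12 (H1) depth=12
  + 51.128.0.0/12 (H2) depth=12
  + 51.133.0.0/16 (H5) depth=16
  - 11.77.147.240/28 clear@28
  + 0.0.0.0/1 (H4) depth=1
  Q 11.77.146.8: descend 00001011010011011001001 ; hops seen [H4,H4,H3,H2] ; pick H2
  Q 51.133.104.179: descend 00110011100001010110100010110011 ; hops seen [H4,H4,H2,H5,H4] ; pick H4
  Q 11.77.147.29: descend 000010110100110110010011 ; hops seen [H4,H4,H3,H2,H0] ; pick H0
  - 51.133.0.0/16 clear@16
  + 11.0.0.0/8 (H3) depth=8
  + 51.128.0.0/12 (H2) depth=12
  - 0.0.0.0/0 clear@0
  + 11.64.0.0/12 (H1) depth=12
  - 11.77.146.0/23 clear@23
  + 11.77.0.0/16 (H1) depth=16
  + 51.133.96.0/20 (H2) depth=20
  Q 11.64.25.34: descend 000010110100 ; hops seen [H4,H3,H3,H1] ; pick H1

== LOOKUPS ==
["H4","H2","no-route","H4","H5","H4","H4","H2","H4","H0","H1"]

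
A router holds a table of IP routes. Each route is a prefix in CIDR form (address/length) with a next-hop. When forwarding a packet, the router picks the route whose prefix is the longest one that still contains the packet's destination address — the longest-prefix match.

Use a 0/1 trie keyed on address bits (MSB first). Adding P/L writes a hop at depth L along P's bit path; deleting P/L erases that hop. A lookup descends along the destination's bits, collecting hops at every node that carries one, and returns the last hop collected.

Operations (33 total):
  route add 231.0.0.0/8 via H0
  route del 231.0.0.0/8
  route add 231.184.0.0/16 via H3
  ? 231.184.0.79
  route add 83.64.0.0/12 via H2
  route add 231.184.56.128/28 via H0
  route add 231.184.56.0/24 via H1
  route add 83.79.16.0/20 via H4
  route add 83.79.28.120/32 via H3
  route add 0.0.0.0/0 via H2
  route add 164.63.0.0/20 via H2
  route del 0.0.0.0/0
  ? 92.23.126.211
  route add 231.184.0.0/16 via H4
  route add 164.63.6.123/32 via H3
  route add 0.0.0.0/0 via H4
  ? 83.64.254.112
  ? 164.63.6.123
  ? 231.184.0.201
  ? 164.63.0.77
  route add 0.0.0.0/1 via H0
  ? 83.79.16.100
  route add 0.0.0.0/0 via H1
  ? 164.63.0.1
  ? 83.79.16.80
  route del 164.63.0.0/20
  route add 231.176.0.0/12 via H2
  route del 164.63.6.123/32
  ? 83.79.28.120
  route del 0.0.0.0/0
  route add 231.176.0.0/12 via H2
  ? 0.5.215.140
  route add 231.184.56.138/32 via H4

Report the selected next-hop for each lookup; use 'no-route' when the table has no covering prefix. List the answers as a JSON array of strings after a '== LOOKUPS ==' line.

Trace:
  add 231.0.0.0/8 -> H0 at depth 8
  - 231.0.0.0/8 clear@8
  add 231.184.0.0/16 -> H3 at depth 16
  Q 231.184.0.79: descend 1110011110111000 ; hops seen [H3] ; pick H3
  add 83.64.0.0/12 -> H2 at depth 12
  add 231.184.56.128/28 -> H0 at depth 28
  add 231.184.56.0/24 -> H1 at depth 24
  add 83.79.16.0/20 -> H4 at depth 20
  add 83.79.28.120/32 -> H3 at depth 32
  add 0.0.0.0/0 -> H2 at depth 0
  add 164.63.0.0/20 -> H2 at depth 20
  - 0.0.0.0/0 clear@0
  Q 92.23.126.211: descend 0101 ; hops seen [∅] ; pick no-route
  add 231.184.0.0/16 -> H4 at depth 16
  add 164.63.6.123/32 -> H3 at depth 32
  add 0.0.0.0/0 -> H4 at depth 0
  Q 83.64.254.112: descend 010100110100 ; hops seen [H4,H2] ; pick H2
  Q 164.63.6.123: descend 10100100001111110000011001111011 ; hops seen [H4,H2,H3] ; pick H3
  Q 231.184.0.201: descend 111001111011100000 ; hops seen [H4,H4] ; pick H4
  Q 164.63.0.77: descend 101001000011111100000 ; hops seen [H4,H2] ; pick H2
  add 0.0.0.0/1 -> H0 at depth 1
  Q 83.79.16.100: descend 01010011010011110001 ; hops seen [H4,H0,H2,H4] ; pick H4
  add 0.0.0.0/0 -> H1 at depth 0
  Q 164.63.0.1: descend 101001000011111100000 ; hops seen [H1,H2] ; pick H2
  Q 83.79.16.80: descend 01010011010011110001 ; hops seen [H1,H0,H2,H4] ; pick H4
  - 164.63.0.0/20 clear@20
  add 231.176.0.0/12 -> H2 at depth 12
  - 164.63.6.123/32 clear@32
  Q 83.79.28.120: descend 01010011010011110001110001111000 ; hops seen [H1,H0,H2,H4,H3] ; pick H3
  - 0.0.0.0/0 clear@0
  add 231.176.0.0/12 -> H2 at depth 12
  Q 0.5.215.140: descend 0 ; hops seen [H0] ; pick H0
  add 231.184.56.138/32 -> H4 at depth 32

== LOOKUPS ==
["H3","no-route","H2","H3","H4","H2","H4","H2","H4","H3","H0"]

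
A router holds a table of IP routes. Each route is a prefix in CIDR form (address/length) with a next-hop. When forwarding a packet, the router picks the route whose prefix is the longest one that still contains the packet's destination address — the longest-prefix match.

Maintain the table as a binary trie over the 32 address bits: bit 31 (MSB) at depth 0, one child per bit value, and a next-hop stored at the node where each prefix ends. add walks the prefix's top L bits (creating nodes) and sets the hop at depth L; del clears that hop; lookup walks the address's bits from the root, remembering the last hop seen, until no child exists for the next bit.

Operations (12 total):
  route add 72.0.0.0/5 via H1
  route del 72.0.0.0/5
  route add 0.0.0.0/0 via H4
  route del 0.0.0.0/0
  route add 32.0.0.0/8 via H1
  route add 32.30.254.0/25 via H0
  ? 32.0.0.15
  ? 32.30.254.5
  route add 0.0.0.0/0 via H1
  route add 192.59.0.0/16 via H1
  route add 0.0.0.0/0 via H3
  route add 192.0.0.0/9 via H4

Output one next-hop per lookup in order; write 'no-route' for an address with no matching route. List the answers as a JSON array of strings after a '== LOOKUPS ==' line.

Process each operation:
  add 72.0.0.0/5 -> H1 at depth 5
  - 72.0.0.0/5 clear@5
  add 0.0.0.0/0 -> H4 at depth 0
  - 0.0.0.0/0 clear@0
  add 32.0.0.0/8 -> H1 at depth 8
  add 32.30.254.0/25 -> H0 at depth 25
  Q 32.0.0.15: descend 00100000000 ; hops seen [H1] ; pick H1
  Q 32.30.254.5: descend 0010000000011110111111100 ; hops seen [H1,H0] ; pick H0
  add 0.0.0.0/0 -> H1 at depth 0
  add 192.59.0.0/16 -> H1 at depth 16
  add 0.0.0.0/0 -> H3 at depth 0
  add 192.0.0.0/9 -> H4 at depth 9

== LOOKUPS ==
["H1","H0"]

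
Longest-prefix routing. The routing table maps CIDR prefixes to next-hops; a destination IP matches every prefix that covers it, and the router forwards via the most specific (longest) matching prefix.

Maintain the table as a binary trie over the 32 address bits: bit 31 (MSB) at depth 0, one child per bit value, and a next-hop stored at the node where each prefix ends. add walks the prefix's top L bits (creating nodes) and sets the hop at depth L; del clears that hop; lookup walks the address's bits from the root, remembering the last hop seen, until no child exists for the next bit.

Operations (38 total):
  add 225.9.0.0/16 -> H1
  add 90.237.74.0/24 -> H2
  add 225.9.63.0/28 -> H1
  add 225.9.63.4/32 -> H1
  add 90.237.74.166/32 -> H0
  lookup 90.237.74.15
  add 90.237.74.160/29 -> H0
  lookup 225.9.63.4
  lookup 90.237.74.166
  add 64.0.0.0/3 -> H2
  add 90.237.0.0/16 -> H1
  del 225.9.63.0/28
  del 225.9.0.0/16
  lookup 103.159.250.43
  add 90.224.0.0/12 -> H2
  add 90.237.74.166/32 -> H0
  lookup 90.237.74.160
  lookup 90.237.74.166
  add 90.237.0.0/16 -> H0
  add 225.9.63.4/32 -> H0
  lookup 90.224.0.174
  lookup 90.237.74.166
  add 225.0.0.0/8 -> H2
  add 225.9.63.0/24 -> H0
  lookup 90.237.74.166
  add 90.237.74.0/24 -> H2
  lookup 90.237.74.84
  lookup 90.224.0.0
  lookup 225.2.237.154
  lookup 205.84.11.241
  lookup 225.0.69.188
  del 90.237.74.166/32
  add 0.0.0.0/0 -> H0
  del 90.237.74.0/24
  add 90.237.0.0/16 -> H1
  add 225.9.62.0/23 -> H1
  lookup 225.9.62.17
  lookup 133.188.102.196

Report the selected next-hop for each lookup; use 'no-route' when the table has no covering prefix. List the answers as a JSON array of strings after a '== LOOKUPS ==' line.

Trace:
  + 225.9.0.0/16 (H1) depth=16
  + 90.237.74.0/24 (H2) depth=24
  + 225.9.63.0/28 (H1) depth=28
  + 225.9.63.4/32 (H1) depth=32
  + 90.237.74.166/32 (H0) depth=32
  lookup 90.237.74.15: bits 010110101110110101001010 walk d0:-→d1:-→d2:-→d3:-→d4:-→d5:-→d6:-→d7:-→d8:-→d9:-→d10:-→d11:-→d12:-→d13:-→d14:-→d15:-→d16:-→d17:-→d18:-→d19:-→d20:-→d21:-→d22:-→d23:-→d24:H2 -> H2
  + 90.237.74.160/29 (H0) depth=29
  lookup 225.9.63.4: bits 11100001000010010011111100000100 walk d0:-→d1:-→d2:-→d3:-→d4:-→d5:-→d6:-→d7:-→d8:-→d9:-→d10:-→d11:-→d12:-→d13:-→d14:-→d15:-→d16:H1→d17:-→d18:-→d19:-→d20:-→d21:-→d22:-→d23:-→d24:-→d25:-→d26:-→d27:-→d28:H1→d29:-→d30:-→d31:-→d32:H1 -> H1
  lookup 90.237.74.166: bits 01011010111011010100101010100110 walk d0:-→d1:-→d2:-→d3:-→d4:-→d5:-→d6:-→d7:-→d8:-→d9:-→d10:-→d11:-→d12:-→d13:-→d14:-→d15:-→d16:-→d17:-→d18:-→d19:-→d20:-→d21:-→d22:-→d23:-→d24:H2→d25:-→d26:-→d27:-→d28:-→d29:H0→d30:-→d31:-→d32:H0 -> H0
  + 64.0.0.0/3 (H2) depth=3
  + 90.237.0.0/16 (H1) depth=16
  - 225.9.63.0/28 clear@28
  - 225.9.0.0/16 clear@16
  lookup 103.159.250.43: bits 01 walk d0:-→d1:-→d2:- -> no-route
  + 90.224.0.0/12 (H2) depth=12
  + 90.237.74.166/32 (H0) depth=32
  lookup 90.237.74.160: bits 01011010111011010100101010100 walk d0:-→d1:-→d2:-→d3:H2→d4:-→d5:-→d6:-→d7:-→d8:-→d9:-→d10:-→d11:-→d12:H2→d13:-→d14:-→d15:-→d16:H1→d17:-→d18:-→d19:-→d20:-→d21:-→d22:-→d23:-→d24:H2→d25:-→d26:-→d27:-→d28:-→d29:H0 -> H0
  lookup 90.237.74.166: bits 01011010111011010100101010100110 walk d0:-→d1:-→d2:-→d3:H2→d4:-→d5:-→d6:-→d7:-→d8:-→d9:-→d10:-→d11:-→d12:H2→d13:-→d14:-→d15:-→d16:H1→d17:-→d18:-→d19:-→d20:-→d21:-→d22:-→d23:-→d24:H2→d25:-→d26:-→d27:-→d28:-→d29:H0→d30:-→d31:-→d32:H0 -> H0
  + 90.237.0.0/16 (H0) depth=16
  + 225.9.63.4/32 (H0) depth=32
  lookup 90.224.0.174: bits 010110101110 walk d0:-→d1:-→d2:-→d3:H2→d4:-→d5:-→d6:-→d7:-→d8:-→d9:-→d10:-→d11:-→d12:H2 -> H2
  lookup 90.237.74.166: bits 01011010111011010100101010100110 walk d0:-→d1:-→d2:-→d3:H2→d4:-→d5:-→d6:-→d7:-→d8:-→d9:-→d10:-→d11:-→d12:H2→d13:-→d14:-→d15:-→d16:H0→d17:-→d18:-→d19:-→d20:-→d21:-→d22:-→d23:-→d24:H2→d25:-→d26:-→d27:-→d28:-→d29:H0→d30:-→d31:-→d32:H0 -> H0
  + 225.0.0.0/8 (H2) depth=8
  + 225.9.63.0/24 (H0) depth=24
  lookup 90.237.74.166: bits 01011010111011010100101010100110 walk d0:-→d1:-→d2:-→d3:H2→d4:-→d5:-→d6:-→d7:-→d8:-→d9:-→d10:-→d11:-→d12:H2→d13:-→d14:-→d15:-→d16:H0→d17:-→d18:-→d19:-→d20:-→d21:-→d22:-→d23:-→d24:H2→d25:-→d26:-→d27:-→d28:-→d29:H0→d30:-→d31:-→d32:H0 -> H0
  + 90.237.74.0/24 (H2) depth=24
  lookup 90.237.74.84: bits 010110101110110101001010 walk d0:-→d1:-→d2:-→d3:H2→d4:-→d5:-→d6:-→d7:-→d8:-→d9:-→d10:-→d11:-→d12:H2→d13:-→d14:-→d15:-→d16:H0→d17:-→d18:-→d19:-→d20:-→d21:-→d22:-→d23:-→d24:H2 -> H2
  lookup 90.224.0.0: bits 010110101110 walk d0:-→d1:-→d2:-→d3:H2→d4:-→d5:-→d6:-→d7:-→d8:-→d9:-→d10:-→d11:-→d12:H2 -> H2
  lookup 225.2.237.154: bits 111000010000 walk d0:-→d1:-→d2:-→d3:-→d4:-→d5:-→d6:-→d7:-→d8:H2→d9:-→d10:-→d11:-→d12:- -> H2
  lookup 205.84.11.241: bits 11 walk d0:-→d1:-→d2:- -> no-route
  lookup 225.0.69.188: bits 111000010000 walk d0:-→d1:-→d2:-→d3:-→d4:-→d5:-→d6:-→d7:-→d8:H2→d9:-→d10:-→d11:-→d12:- -> H2
  - 90.237.74.166/32 clear@32
  + 0.0.0.0/0 (H0) depth=0
  - 90.237.74.0/24 clear@24
  + 90.237.0.0/16 (H1) depth=16
  + 225.9.62.0/23 (H1) depth=23
  lookup 225.9.62.17: bits 11100001000010010011111 walk d0:H0→d1:-→d2:-→d3:-→d4:-→d5:-→d6:-→d7:-→d8:H2→d9:-→d10:-→d11:-→d12:-→d13:-→d14:-→d15:-→d16:-→d17:-→d18:-→d19:-→d20:-→d21:-→d22:-→d23:H1 -> H1
  lookup 133.188.102.196: bits 1 walk d0:H0→d1:- -> H0

== LOOKUPS ==
["H2","H1","H0","no-route","H0","H0","H2","H0","H0","H2","H2","H2","no-route","H2","H1","H0"]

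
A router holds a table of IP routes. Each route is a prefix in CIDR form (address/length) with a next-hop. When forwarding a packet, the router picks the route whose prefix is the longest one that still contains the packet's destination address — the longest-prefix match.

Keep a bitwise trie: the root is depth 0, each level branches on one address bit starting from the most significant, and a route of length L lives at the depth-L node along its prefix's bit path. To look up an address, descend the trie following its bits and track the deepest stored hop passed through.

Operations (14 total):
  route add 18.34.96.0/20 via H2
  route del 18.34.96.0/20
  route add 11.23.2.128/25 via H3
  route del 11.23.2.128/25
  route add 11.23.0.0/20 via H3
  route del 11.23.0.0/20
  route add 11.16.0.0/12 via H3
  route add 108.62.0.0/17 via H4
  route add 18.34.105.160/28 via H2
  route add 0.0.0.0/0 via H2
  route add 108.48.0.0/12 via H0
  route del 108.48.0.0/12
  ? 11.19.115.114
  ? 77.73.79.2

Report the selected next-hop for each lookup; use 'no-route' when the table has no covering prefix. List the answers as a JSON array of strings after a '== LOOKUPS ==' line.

Process each operation:
  add 18.34.96.0/20 -> H2 at depth 20
  del 18.34.96.0/20 (clear depth 20)
  add 11.23.2.128/25 -> H3 at depth 25
  del 11.23.2.128/25 (clear depth 25)
  add 11.23.0.0/20 -> H3 at depth 20
  del 11.23.0.0/20 (clear depth 20)
  add 11.16.0.0/12 -> H3 at depth 12
  add 108.62.0.0/17 -> H4 at depth 17
  add 18.34.105.160/28 -> H2 at depth 28
  add 0.0.0.0/0 -> H2 at depth 0
  add 108.48.0.0/12 -> H0 at depth 12
  del 108.48.0.0/12 (clear depth 12)
  ? 11.19.115.114  path d0:H2→d1:-→d2:-→d3:-→d4:-→d5:-→d6:-→d7:-→d8:-→d9:-→d10:-→d11:-→d12:H3→d13:-  best=H3
  ? 77.73.79.2  path d0:H2→d1:-→d2:-  best=H2

== LOOKUPS ==
["H3","H2"]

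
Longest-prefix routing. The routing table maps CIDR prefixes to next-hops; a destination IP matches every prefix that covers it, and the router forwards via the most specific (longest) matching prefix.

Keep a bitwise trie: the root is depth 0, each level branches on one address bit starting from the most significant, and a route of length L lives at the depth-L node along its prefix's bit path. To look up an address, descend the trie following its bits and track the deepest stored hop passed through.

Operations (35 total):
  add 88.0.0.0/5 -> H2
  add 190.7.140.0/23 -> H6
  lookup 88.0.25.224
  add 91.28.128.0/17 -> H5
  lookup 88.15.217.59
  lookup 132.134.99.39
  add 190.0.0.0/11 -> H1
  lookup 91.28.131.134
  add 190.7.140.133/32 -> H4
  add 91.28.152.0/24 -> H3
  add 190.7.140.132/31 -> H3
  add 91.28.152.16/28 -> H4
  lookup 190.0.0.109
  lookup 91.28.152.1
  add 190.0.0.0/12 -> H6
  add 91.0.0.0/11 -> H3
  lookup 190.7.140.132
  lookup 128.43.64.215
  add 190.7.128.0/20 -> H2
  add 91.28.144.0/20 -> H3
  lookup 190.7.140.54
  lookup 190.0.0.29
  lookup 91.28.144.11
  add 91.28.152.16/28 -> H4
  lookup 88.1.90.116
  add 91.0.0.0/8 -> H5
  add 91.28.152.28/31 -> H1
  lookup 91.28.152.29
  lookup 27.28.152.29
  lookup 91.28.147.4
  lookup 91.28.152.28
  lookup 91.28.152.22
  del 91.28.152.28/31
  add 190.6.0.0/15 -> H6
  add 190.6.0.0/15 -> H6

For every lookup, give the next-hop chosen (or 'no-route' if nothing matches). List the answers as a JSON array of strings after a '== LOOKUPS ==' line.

Process each operation:
  + 88.0.0.0/5 (H2) depth=5
  + 190.7.140.0/23 (H6) depth=23
  lookup 88.0.25.224: bits 01011 walk d0:-→d1:-→d2:-→d3:-→d4:-→d5:H2 -> H2
  + 91.28.128.0/17 (H5) depth=17
  lookup 88.15.217.59: bits 010110 walk d0:-→d1:-→d2:-→d3:-→d4:-→d5:H2→d6:- -> H2
  lookup 132.134.99.39: bits 10 walk d0:-→d1:-→d2:- -> no-route
  + 190.0.0.0/11 (H1) depth=11
  lookup 91.28.131.134: bits 01011011000111001 walk d0:-→d1:-→d2:-→d3:-→d4:-→d5:H2→d6:-→d7:-→d8:-→d9:-→d10:-→d11:-→d12:-→d13:-→d14:-→d15:-→d16:-→d17:H5 -> H5
  + 190.7.140.133/32 (H4) depth=32
  + 91.28.152.0/24 (H3) depth=24
  + 190.7.140.132/31 (H3) depth=31
  + 91.28.152.16/28 (H4) depth=28
  lookup 190.0.0.109: bits 1011111000000 walk d0:-→d1:-→d2:-→d3:-→d4:-→d5:-→d6:-→d7:-→d8:-→d9:-→d10:-→d11:H1→d12:-→d13:- -> H1
  lookup 91.28.152.1: bits 010110110001110010011000000 walk d0:-→d1:-→d2:-→d3:-→d4:-→d5:H2→d6:-→d7:-→d8:-→d9:-→d10:-→d11:-→d12:-→d13:-→d14:-→d15:-→d16:-→d17:H5→d18:-→d19:-→d20:-→d21:-→d22:-→d23:-→d24:H3→d25:-→d26:-→d27:- -> H3
  + 190.0.0.0/12 (H6) depth=12
  + 91.0.0.0/11 (H3) depth=11
  lookup 190.7.140.132: bits 1011111000000111100011001000010 walk d0:-→d1:-→d2:-→d3:-→d4:-→d5:-→d6:-→d7:-→d8:-→d9:-→d10:-→d11:H1→d12:H6→d13:-→d14:-→d15:-→d16:-→d17:-→d18:-→d19:-→d20:-→d21:-→d22:-→d23:H6→d24:-→d25:-→d26:-→d27:-→d28:-→d29:-→d30:-→d31:H3 -> H3
  lookup 128.43.64.215: bits 10 walk d0:-→d1:-→d2:- -> no-route
  + 190.7.128.0/20 (H2) depth=20
  + 91.28.144.0/20 (H3) depth=20
  lookup 190.7.140.54: bits 101111100000011110001100 walk d0:-→d1:-→d2:-→d3:-→d4:-→d5:-→d6:-→d7:-→d8:-→d9:-→d10:-→d11:H1→d12:H6→d13:-→d14:-→d15:-→d16:-→d17:-→d18:-→d19:-→d20:H2→d21:-→d22:-→d23:H6→d24:- -> H6
  lookup 190.0.0.29: bits 1011111000000 walk d0:-→d1:-→d2:-→d3:-→d4:-→d5:-→d6:-→d7:-→d8:-→d9:-→d10:-→d11:H1→d12:H6→d13:- -> H6
  lookup 91.28.144.11: bits 01011011000111001001 walk d0:-→d1:-→d2:-→d3:-→d4:-→d5:H2→d6:-→d7:-→d8:-→d9:-→d10:-→d11:H3→d12:-→d13:-→d14:-→d15:-→d16:-→d17:H5→d18:-→d19:-→d20:H3 -> H3
  + 91.28.152.16/28 (H4) depth=28
  lookup 88.1.90.116: bits 010110 walk d0:-→d1:-→d2:-→d3:-→d4:-→d5:H2→d6:- -> H2
  + 91.0.0.0/8 (H5) depth=8
  + 91.28.152.28/31 (H1) depth=31
  lookup 91.28.152.29: bits 0101101100011100100110000001110 walk d0:-→d1:-→d2:-→d3:-→d4:-→d5:H2→d6:-→d7:-→d8:H5→d9:-→d10:-→d11:H3→d12:-→d13:-→d14:-→d15:-→d16:-→d17:H5→d18:-→d19:-→d20:H3→d21:-→d22:-→d23:-→d24:H3→d25:-→d26:-→d27:-→d28:H4→d29:-→d30:-→d31:H1 -> H1
  lookup 27.28.152.29: bits 0 walk d0:-→d1:- -> no-route
  lookup 91.28.147.4: bits 01011011000111001001 walk d0:-→d1:-→d2:-→d3:-→d4:-→d5:H2→d6:-→d7:-→d8:H5→d9:-→d10:-→d11:H3→d12:-→d13:-→d14:-→d15:-→d16:-→d17:H5→d18:-→d19:-→d20:H3 -> H3
  lookup 91.28.152.28: bits 0101101100011100100110000001110 walk d0:-→d1:-→d2:-→d3:-→d4:-→d5:H2→d6:-→d7:-→d8:H5→d9:-→d10:-→d11:H3→d12:-→d13:-→d14:-→d15:-→d16:-→d17:H5→d18:-→d19:-→d20:H3→d21:-→d22:-→d23:-→d24:H3→d25:-→d26:-→d27:-→d28:H4→d29:-→d30:-→d31:H1 -> H1
  lookup 91.28.152.22: bits 0101101100011100100110000001 walk d0:-→d1:-→d2:-→d3:-→d4:-→d5:H2→d6:-→d7:-→d8:H5→d9:-→d10:-→d11:H3→d12:-→d13:-→d14:-→d15:-→d16:-→d17:H5→d18:-→d19:-→d20:H3→d21:-→d22:-→d23:-→d24:H3→d25:-→d26:-→d27:-→d28:H4 -> H4
  - 91.28.152.28/31 clear@31
  + 190.6.0.0/15 (H6) depth=15
  + 190.6.0.0/15 (H6) depth=15

== LOOKUPS ==
["H2","H2","no-route","H5","H1","H3","H3","no-route","H6","H6","H3","H2","H1","no-route","H3","H1","H4"]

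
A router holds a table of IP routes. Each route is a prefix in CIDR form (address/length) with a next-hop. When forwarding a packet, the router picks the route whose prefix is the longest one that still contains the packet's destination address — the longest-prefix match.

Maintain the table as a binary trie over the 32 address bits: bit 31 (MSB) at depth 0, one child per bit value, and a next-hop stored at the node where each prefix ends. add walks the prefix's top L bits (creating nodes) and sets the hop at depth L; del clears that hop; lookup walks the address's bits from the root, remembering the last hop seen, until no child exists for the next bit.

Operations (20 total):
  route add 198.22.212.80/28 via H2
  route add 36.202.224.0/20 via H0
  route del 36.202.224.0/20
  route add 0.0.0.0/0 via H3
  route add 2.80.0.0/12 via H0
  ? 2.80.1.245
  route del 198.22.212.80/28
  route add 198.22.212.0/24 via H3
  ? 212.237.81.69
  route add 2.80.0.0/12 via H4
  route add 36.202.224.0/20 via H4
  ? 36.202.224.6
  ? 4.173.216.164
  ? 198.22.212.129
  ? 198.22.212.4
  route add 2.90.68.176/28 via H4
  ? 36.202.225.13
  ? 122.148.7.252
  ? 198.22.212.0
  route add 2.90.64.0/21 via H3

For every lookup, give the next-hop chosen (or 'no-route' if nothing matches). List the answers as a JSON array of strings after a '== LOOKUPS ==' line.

Process each operation:
  add 198.22.212.80/28 -> H2 at depth 28
  add 36.202.224.0/20 -> H0 at depth 20
  - 36.202.224.0/20 clear@20
  add 0.0.0.0/0 -> H3 at depth 0
  add 2.80.0.0/12 -> H0 at depth 12
  lookup 2.80.1.245: bits 000000100101 walk d0:H3→d1:-→d2:-→d3:-→d4:-→d5:-→d6:-→d7:-→d8:-→d9:-→d10:-→d11:-→d12:H0 -> H0
  - 198.22.212.80/28 clear@28
  add 198.22.212.0/24 -> H3 at depth 24
  lookup 212.237.81.69: bits 110 walk d0:H3→d1:-→d2:-→d3:- -> H3
  add 2.80.0.0/12 -> H4 at depth 12
  add 36.202.224.0/20 -> H4 at depth 20
  lookup 36.202.224.6: bits 00100100110010101110 walk d0:H3→d1:-→d2:-→d3:-→d4:-→d5:-→d6:-→d7:-→d8:-→d9:-→d10:-→d11:-→d12:-→d13:-→d14:-→d15:-→d16:-→d17:-→d18:-→d19:-→d20:H4 -> H4
  lookup 4.173.216.164: bits 00000 walk d0:H3→d1:-→d2:-→d3:-→d4:-→d5:- -> H3
  lookup 198.22.212.129: bits 110001100001011011010100 walk d0:H3→d1:-→d2:-→d3:-→d4:-→d5:-→d6:-→d7:-→d8:-→d9:-→d10:-→d11:-→d12:-→d13:-→d14:-→d15:-→d16:-→d17:-→d18:-→d19:-→d20:-→d21:-→d22:-→d23:-→d24:H3 -> H3
  lookup 198.22.212.4: bits 1100011000010110110101000 walk d0:H3→d1:-→d2:-→d3:-→d4:-→d5:-→d6:-→d7:-→d8:-→d9:-→d10:-→d11:-→d12:-→d13:-→d14:-→d15:-→d16:-→d17:-→d18:-→d19:-→d20:-→d21:-→d22:-→d23:-→d24:H3→d25:- -> H3
  add 2.90.68.176/28 -> H4 at depth 28
  lookup 36.202.225.13: bits 00100100110010101110 walk d0:H3→d1:-→d2:-→d3:-→d4:-→d5:-→d6:-→d7:-→d8:-→d9:-→d10:-→d11:-→d12:-→d13:-→d14:-→d15:-→d16:-→d17:-→d18:-→d19:-→d20:H4 -> H4
  lookup 122.148.7.252: bits 0 walk d0:H3→d1:- -> H3
  lookup 198.22.212.0: bits 1100011000010110110101000 walk d0:H3→d1:-→d2:-→d3:-→d4:-→d5:-→d6:-→d7:-→d8:-→d9:-→d10:-→d11:-→d12:-→d13:-→d14:-→d15:-→d16:-→d17:-→d18:-→d19:-→d20:-→d21:-→d22:-→d23:-→d24:H3→d25:- -> H3
  add 2.90.64.0/21 -> H3 at depth 21

== LOOKUPS ==
["H0","H3","H4","H3","H3","H3","H4","H3","H3"]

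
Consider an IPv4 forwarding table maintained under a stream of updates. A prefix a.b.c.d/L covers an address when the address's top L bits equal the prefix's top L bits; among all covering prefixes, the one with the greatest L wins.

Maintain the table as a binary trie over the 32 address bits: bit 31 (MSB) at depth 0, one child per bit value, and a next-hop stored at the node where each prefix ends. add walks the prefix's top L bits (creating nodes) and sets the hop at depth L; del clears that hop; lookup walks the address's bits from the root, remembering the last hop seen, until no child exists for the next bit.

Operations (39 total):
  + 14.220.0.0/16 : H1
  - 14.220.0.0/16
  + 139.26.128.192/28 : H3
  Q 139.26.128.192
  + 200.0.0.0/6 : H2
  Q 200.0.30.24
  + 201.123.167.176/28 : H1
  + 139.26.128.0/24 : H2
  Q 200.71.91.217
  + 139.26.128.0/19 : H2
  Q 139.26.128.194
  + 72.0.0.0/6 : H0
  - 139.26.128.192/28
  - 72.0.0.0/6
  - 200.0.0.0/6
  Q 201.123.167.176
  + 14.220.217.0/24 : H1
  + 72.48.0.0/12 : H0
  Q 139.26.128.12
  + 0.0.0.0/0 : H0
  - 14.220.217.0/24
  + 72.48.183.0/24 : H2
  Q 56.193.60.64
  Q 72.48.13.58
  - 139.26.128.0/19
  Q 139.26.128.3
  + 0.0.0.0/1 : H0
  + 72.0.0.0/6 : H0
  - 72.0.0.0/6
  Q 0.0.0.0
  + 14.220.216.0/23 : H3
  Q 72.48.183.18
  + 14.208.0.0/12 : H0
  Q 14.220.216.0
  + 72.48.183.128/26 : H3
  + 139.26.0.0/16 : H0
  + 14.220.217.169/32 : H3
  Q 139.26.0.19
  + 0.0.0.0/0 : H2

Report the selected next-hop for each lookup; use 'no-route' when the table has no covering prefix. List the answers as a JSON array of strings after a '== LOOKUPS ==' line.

Process each operation:
  + 14.220.0.0/16 (H1) depth=16
  del 14.220.0.0/16 (clear depth 16)
  + 139.26.128.192/28 (H3) depth=28
  Q 139.26.128.192: descend 1000101100011010100000001100 ; hops seen [H3] ; pick H3
  + 200.0.0.0/6 (H2) depth=6
  Q 200.0.30.24: descend 110010 ; hops seen [H2] ; pick H2
  + 201.123.167.176/28 (H1) depth=28
  + 139.26.128.0/24 (H2) depth=24
  Q 200.71.91.217: descend 1100100 ; hops seen [H2] ; pick H2
  + 139.26.128.0/19 (H2) depth=19
  Q 139.26.128.194: descend 1000101100011010100000001100 ; hops seen [H2,H2,H3] ; pick H3
  + 72.0.0.0/6 (H0) depth=6
  del 139.26.128.192/28 (clear depth 28)
  del 72.0.0.0/6 (clear depth 6)
  del 200.0.0.0/6 (clear depth 6)
  Q 201.123.167.176: descend 1100100101111011101001111011 ; hops seen [H1] ; pick H1
  + 14.220.217.0/24 (H1) depth=24
  + 72.48.0.0/12 (H0) depth=12
  Q 139.26.128.12: descend 100010110001101010000000 ; hops seen [H2,H2] ; pick H2
  + 0.0.0.0/0 (H0) depth=0
  del 14.220.217.0/24 (clear depth 24)
  + 72.48.183.0/24 (H2) depth=24
  Q 56.193.60.64: descend 00 ; hops seen [H0] ; pick H0
  Q 72.48.13.58: descend 0100100000110000 ; hops seen [H0,H0] ; pick H0
  del 139.26.128.0/19 (clear depth 19)
  Q 139.26.128.3: descend 100010110001101010000000 ; hops seen [H0,H2] ; pick H2
  + 0.0.0.0/1 (H0) depth=1
  + 72.0.0.0/6 (H0) depth=6
  del 72.0.0.0/6 (clear depth 6)
  Q 0.0.0.0: descend 0000 ; hops seen [H0,H0] ; pick H0
  + 14.220.216.0/23 (H3) depth=23
  Q 72.48.183.18: descend 010010000011000010110111 ; hops seen [H0,H0,H0,H2] ; pick H2
  + 14.208.0.0/12 (H0) depth=12
  Q 14.220.216.0: descend 00001110110111001101100 ; hops seen [H0,H0,H0,H3] ; pick H3
  + 72.48.183.128/26 (H3) depth=26
  + 139.26.0.0/16 (H0) depth=16
  + 14.220.217.169/32 (H3) depth=32
  Q 139.26.0.19: descend 1000101100011010 ; hops seen [H0,H0] ; pick H0
  + 0.0.0.0/0 (H2) depth=0

== LOOKUPS ==
["H3","H2","H2","H3","H1","H2","H0","H0","H2","H0","H2","H3","H0"]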